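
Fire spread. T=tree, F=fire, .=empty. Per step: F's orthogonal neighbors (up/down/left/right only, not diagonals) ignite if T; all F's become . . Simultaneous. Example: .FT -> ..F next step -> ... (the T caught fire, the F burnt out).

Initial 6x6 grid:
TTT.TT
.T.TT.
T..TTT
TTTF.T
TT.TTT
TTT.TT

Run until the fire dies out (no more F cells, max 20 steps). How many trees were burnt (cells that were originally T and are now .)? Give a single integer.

Step 1: +3 fires, +1 burnt (F count now 3)
Step 2: +4 fires, +3 burnt (F count now 4)
Step 3: +6 fires, +4 burnt (F count now 6)
Step 4: +6 fires, +6 burnt (F count now 6)
Step 5: +3 fires, +6 burnt (F count now 3)
Step 6: +0 fires, +3 burnt (F count now 0)
Fire out after step 6
Initially T: 26, now '.': 32
Total burnt (originally-T cells now '.'): 22

Answer: 22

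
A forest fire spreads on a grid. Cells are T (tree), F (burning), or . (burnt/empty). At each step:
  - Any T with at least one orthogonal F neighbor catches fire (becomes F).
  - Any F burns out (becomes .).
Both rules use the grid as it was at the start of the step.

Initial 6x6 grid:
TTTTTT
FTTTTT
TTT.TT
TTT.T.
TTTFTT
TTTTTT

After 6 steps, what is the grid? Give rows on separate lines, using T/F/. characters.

Step 1: 6 trees catch fire, 2 burn out
  FTTTTT
  .FTTTT
  FTT.TT
  TTT.T.
  TTF.FT
  TTTFTT
Step 2: 10 trees catch fire, 6 burn out
  .FTTTT
  ..FTTT
  .FT.TT
  FTF.F.
  TF...F
  TTF.FT
Step 3: 8 trees catch fire, 10 burn out
  ..FTTT
  ...FTT
  ..F.FT
  .F....
  F.....
  TF...F
Step 4: 4 trees catch fire, 8 burn out
  ...FTT
  ....FT
  .....F
  ......
  ......
  F.....
Step 5: 2 trees catch fire, 4 burn out
  ....FT
  .....F
  ......
  ......
  ......
  ......
Step 6: 1 trees catch fire, 2 burn out
  .....F
  ......
  ......
  ......
  ......
  ......

.....F
......
......
......
......
......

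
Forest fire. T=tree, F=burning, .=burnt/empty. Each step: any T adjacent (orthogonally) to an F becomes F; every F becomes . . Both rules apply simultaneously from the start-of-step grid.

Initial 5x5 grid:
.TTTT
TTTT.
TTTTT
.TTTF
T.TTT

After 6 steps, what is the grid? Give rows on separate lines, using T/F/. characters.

Step 1: 3 trees catch fire, 1 burn out
  .TTTT
  TTTT.
  TTTTF
  .TTF.
  T.TTF
Step 2: 3 trees catch fire, 3 burn out
  .TTTT
  TTTT.
  TTTF.
  .TF..
  T.TF.
Step 3: 4 trees catch fire, 3 burn out
  .TTTT
  TTTF.
  TTF..
  .F...
  T.F..
Step 4: 3 trees catch fire, 4 burn out
  .TTFT
  TTF..
  TF...
  .....
  T....
Step 5: 4 trees catch fire, 3 burn out
  .TF.F
  TF...
  F....
  .....
  T....
Step 6: 2 trees catch fire, 4 burn out
  .F...
  F....
  .....
  .....
  T....

.F...
F....
.....
.....
T....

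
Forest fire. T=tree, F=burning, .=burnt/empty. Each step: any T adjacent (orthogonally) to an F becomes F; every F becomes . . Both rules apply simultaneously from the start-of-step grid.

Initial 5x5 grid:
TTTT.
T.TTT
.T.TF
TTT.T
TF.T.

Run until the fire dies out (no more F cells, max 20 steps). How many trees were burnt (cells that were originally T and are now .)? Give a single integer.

Step 1: +5 fires, +2 burnt (F count now 5)
Step 2: +4 fires, +5 burnt (F count now 4)
Step 3: +2 fires, +4 burnt (F count now 2)
Step 4: +1 fires, +2 burnt (F count now 1)
Step 5: +1 fires, +1 burnt (F count now 1)
Step 6: +1 fires, +1 burnt (F count now 1)
Step 7: +1 fires, +1 burnt (F count now 1)
Step 8: +0 fires, +1 burnt (F count now 0)
Fire out after step 8
Initially T: 16, now '.': 24
Total burnt (originally-T cells now '.'): 15

Answer: 15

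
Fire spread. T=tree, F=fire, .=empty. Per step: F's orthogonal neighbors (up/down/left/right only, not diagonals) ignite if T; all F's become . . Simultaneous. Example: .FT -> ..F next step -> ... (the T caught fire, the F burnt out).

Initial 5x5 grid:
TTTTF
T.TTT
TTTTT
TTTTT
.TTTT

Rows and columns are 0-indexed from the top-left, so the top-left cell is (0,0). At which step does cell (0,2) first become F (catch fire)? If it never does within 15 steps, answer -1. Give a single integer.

Step 1: cell (0,2)='T' (+2 fires, +1 burnt)
Step 2: cell (0,2)='F' (+3 fires, +2 burnt)
  -> target ignites at step 2
Step 3: cell (0,2)='.' (+4 fires, +3 burnt)
Step 4: cell (0,2)='.' (+4 fires, +4 burnt)
Step 5: cell (0,2)='.' (+4 fires, +4 burnt)
Step 6: cell (0,2)='.' (+3 fires, +4 burnt)
Step 7: cell (0,2)='.' (+2 fires, +3 burnt)
Step 8: cell (0,2)='.' (+0 fires, +2 burnt)
  fire out at step 8

2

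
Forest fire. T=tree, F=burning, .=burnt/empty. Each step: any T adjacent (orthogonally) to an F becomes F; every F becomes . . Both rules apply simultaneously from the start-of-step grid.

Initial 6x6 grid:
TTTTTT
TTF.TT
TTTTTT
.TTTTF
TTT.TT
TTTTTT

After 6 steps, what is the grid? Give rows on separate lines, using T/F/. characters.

Step 1: 6 trees catch fire, 2 burn out
  TTFTTT
  TF..TT
  TTFTTF
  .TTTF.
  TTT.TF
  TTTTTT
Step 2: 11 trees catch fire, 6 burn out
  TF.FTT
  F...TF
  TF.FF.
  .TFF..
  TTT.F.
  TTTTTF
Step 3: 8 trees catch fire, 11 burn out
  F...FF
  ....F.
  F.....
  .F....
  TTF...
  TTTTF.
Step 4: 3 trees catch fire, 8 burn out
  ......
  ......
  ......
  ......
  TF....
  TTFF..
Step 5: 2 trees catch fire, 3 burn out
  ......
  ......
  ......
  ......
  F.....
  TF....
Step 6: 1 trees catch fire, 2 burn out
  ......
  ......
  ......
  ......
  ......
  F.....

......
......
......
......
......
F.....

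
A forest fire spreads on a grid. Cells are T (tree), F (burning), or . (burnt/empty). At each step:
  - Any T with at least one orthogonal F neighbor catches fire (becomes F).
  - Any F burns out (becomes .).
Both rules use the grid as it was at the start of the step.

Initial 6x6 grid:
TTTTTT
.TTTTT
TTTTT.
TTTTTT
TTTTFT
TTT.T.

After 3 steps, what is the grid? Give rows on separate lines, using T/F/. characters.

Step 1: 4 trees catch fire, 1 burn out
  TTTTTT
  .TTTTT
  TTTTT.
  TTTTFT
  TTTF.F
  TTT.F.
Step 2: 4 trees catch fire, 4 burn out
  TTTTTT
  .TTTTT
  TTTTF.
  TTTF.F
  TTF...
  TTT...
Step 3: 5 trees catch fire, 4 burn out
  TTTTTT
  .TTTFT
  TTTF..
  TTF...
  TF....
  TTF...

TTTTTT
.TTTFT
TTTF..
TTF...
TF....
TTF...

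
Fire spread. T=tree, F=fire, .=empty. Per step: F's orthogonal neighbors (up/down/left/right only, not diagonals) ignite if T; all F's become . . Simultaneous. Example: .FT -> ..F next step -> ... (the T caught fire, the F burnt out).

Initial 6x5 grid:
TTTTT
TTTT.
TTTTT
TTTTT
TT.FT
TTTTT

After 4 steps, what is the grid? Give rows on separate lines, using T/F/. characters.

Step 1: 3 trees catch fire, 1 burn out
  TTTTT
  TTTT.
  TTTTT
  TTTFT
  TT..F
  TTTFT
Step 2: 5 trees catch fire, 3 burn out
  TTTTT
  TTTT.
  TTTFT
  TTF.F
  TT...
  TTF.F
Step 3: 5 trees catch fire, 5 burn out
  TTTTT
  TTTF.
  TTF.F
  TF...
  TT...
  TF...
Step 4: 6 trees catch fire, 5 burn out
  TTTFT
  TTF..
  TF...
  F....
  TF...
  F....

TTTFT
TTF..
TF...
F....
TF...
F....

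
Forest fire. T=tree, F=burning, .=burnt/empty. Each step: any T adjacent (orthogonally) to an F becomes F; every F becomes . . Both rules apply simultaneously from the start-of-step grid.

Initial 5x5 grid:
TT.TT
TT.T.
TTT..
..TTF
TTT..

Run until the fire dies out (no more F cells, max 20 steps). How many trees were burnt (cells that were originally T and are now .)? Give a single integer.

Step 1: +1 fires, +1 burnt (F count now 1)
Step 2: +1 fires, +1 burnt (F count now 1)
Step 3: +2 fires, +1 burnt (F count now 2)
Step 4: +2 fires, +2 burnt (F count now 2)
Step 5: +3 fires, +2 burnt (F count now 3)
Step 6: +2 fires, +3 burnt (F count now 2)
Step 7: +1 fires, +2 burnt (F count now 1)
Step 8: +0 fires, +1 burnt (F count now 0)
Fire out after step 8
Initially T: 15, now '.': 22
Total burnt (originally-T cells now '.'): 12

Answer: 12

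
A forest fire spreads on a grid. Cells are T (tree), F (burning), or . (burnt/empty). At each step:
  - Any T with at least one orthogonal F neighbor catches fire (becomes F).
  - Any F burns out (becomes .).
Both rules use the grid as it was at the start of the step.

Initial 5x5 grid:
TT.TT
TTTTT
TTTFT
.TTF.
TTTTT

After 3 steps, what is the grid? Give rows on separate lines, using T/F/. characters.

Step 1: 5 trees catch fire, 2 burn out
  TT.TT
  TTTFT
  TTF.F
  .TF..
  TTTFT
Step 2: 7 trees catch fire, 5 burn out
  TT.FT
  TTF.F
  TF...
  .F...
  TTF.F
Step 3: 4 trees catch fire, 7 burn out
  TT..F
  TF...
  F....
  .....
  TF...

TT..F
TF...
F....
.....
TF...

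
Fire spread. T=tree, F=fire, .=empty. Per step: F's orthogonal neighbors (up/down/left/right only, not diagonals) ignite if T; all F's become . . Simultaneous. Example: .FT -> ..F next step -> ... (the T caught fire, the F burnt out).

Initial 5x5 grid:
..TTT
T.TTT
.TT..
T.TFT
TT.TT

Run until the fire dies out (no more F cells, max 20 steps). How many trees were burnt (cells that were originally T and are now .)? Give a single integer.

Answer: 12

Derivation:
Step 1: +3 fires, +1 burnt (F count now 3)
Step 2: +2 fires, +3 burnt (F count now 2)
Step 3: +2 fires, +2 burnt (F count now 2)
Step 4: +2 fires, +2 burnt (F count now 2)
Step 5: +2 fires, +2 burnt (F count now 2)
Step 6: +1 fires, +2 burnt (F count now 1)
Step 7: +0 fires, +1 burnt (F count now 0)
Fire out after step 7
Initially T: 16, now '.': 21
Total burnt (originally-T cells now '.'): 12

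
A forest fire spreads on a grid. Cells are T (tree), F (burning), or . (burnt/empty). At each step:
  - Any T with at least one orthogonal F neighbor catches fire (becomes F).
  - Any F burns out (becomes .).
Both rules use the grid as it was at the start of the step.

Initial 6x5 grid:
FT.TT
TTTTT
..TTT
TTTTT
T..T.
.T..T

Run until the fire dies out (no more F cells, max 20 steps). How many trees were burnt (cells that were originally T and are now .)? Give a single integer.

Step 1: +2 fires, +1 burnt (F count now 2)
Step 2: +1 fires, +2 burnt (F count now 1)
Step 3: +1 fires, +1 burnt (F count now 1)
Step 4: +2 fires, +1 burnt (F count now 2)
Step 5: +4 fires, +2 burnt (F count now 4)
Step 6: +4 fires, +4 burnt (F count now 4)
Step 7: +3 fires, +4 burnt (F count now 3)
Step 8: +1 fires, +3 burnt (F count now 1)
Step 9: +0 fires, +1 burnt (F count now 0)
Fire out after step 9
Initially T: 20, now '.': 28
Total burnt (originally-T cells now '.'): 18

Answer: 18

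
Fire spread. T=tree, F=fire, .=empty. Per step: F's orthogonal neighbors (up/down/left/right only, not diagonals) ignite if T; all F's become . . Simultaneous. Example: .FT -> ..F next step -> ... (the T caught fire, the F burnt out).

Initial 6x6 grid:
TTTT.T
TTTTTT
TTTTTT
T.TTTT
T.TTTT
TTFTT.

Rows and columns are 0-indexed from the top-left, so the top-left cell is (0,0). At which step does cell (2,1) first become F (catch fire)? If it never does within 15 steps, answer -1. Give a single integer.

Step 1: cell (2,1)='T' (+3 fires, +1 burnt)
Step 2: cell (2,1)='T' (+4 fires, +3 burnt)
Step 3: cell (2,1)='T' (+4 fires, +4 burnt)
Step 4: cell (2,1)='F' (+6 fires, +4 burnt)
  -> target ignites at step 4
Step 5: cell (2,1)='.' (+6 fires, +6 burnt)
Step 6: cell (2,1)='.' (+5 fires, +6 burnt)
Step 7: cell (2,1)='.' (+2 fires, +5 burnt)
Step 8: cell (2,1)='.' (+1 fires, +2 burnt)
Step 9: cell (2,1)='.' (+0 fires, +1 burnt)
  fire out at step 9

4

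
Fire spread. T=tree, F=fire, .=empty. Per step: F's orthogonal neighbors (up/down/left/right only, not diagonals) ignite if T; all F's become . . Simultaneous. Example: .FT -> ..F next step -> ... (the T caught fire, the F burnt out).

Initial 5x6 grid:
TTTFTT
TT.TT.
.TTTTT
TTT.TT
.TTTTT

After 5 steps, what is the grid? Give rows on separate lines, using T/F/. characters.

Step 1: 3 trees catch fire, 1 burn out
  TTF.FT
  TT.FT.
  .TTTTT
  TTT.TT
  .TTTTT
Step 2: 4 trees catch fire, 3 burn out
  TF...F
  TT..F.
  .TTFTT
  TTT.TT
  .TTTTT
Step 3: 4 trees catch fire, 4 burn out
  F.....
  TF....
  .TF.FT
  TTT.TT
  .TTTTT
Step 4: 5 trees catch fire, 4 burn out
  ......
  F.....
  .F...F
  TTF.FT
  .TTTTT
Step 5: 4 trees catch fire, 5 burn out
  ......
  ......
  ......
  TF...F
  .TFTFT

......
......
......
TF...F
.TFTFT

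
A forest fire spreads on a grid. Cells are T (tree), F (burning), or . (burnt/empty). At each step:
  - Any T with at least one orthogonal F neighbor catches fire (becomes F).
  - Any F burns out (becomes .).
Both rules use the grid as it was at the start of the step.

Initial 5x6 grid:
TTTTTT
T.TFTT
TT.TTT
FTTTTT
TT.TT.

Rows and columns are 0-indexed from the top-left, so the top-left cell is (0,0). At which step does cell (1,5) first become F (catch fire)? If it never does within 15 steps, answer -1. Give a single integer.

Step 1: cell (1,5)='T' (+7 fires, +2 burnt)
Step 2: cell (1,5)='F' (+9 fires, +7 burnt)
  -> target ignites at step 2
Step 3: cell (1,5)='.' (+6 fires, +9 burnt)
Step 4: cell (1,5)='.' (+2 fires, +6 burnt)
Step 5: cell (1,5)='.' (+0 fires, +2 burnt)
  fire out at step 5

2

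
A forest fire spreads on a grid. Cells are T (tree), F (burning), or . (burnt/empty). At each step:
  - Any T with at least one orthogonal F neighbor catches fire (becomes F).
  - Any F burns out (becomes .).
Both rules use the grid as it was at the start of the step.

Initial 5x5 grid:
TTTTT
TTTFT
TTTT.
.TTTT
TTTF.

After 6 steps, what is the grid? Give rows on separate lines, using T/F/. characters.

Step 1: 6 trees catch fire, 2 burn out
  TTTFT
  TTF.F
  TTTF.
  .TTFT
  TTF..
Step 2: 7 trees catch fire, 6 burn out
  TTF.F
  TF...
  TTF..
  .TF.F
  TF...
Step 3: 5 trees catch fire, 7 burn out
  TF...
  F....
  TF...
  .F...
  F....
Step 4: 2 trees catch fire, 5 burn out
  F....
  .....
  F....
  .....
  .....
Step 5: 0 trees catch fire, 2 burn out
  .....
  .....
  .....
  .....
  .....
Step 6: 0 trees catch fire, 0 burn out
  .....
  .....
  .....
  .....
  .....

.....
.....
.....
.....
.....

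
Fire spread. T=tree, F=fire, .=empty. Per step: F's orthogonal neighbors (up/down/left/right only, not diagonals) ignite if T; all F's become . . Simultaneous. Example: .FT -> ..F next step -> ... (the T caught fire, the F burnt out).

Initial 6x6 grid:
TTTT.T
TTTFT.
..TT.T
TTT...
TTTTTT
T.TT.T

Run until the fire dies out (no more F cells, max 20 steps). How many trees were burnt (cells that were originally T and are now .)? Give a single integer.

Step 1: +4 fires, +1 burnt (F count now 4)
Step 2: +3 fires, +4 burnt (F count now 3)
Step 3: +3 fires, +3 burnt (F count now 3)
Step 4: +3 fires, +3 burnt (F count now 3)
Step 5: +4 fires, +3 burnt (F count now 4)
Step 6: +3 fires, +4 burnt (F count now 3)
Step 7: +2 fires, +3 burnt (F count now 2)
Step 8: +1 fires, +2 burnt (F count now 1)
Step 9: +0 fires, +1 burnt (F count now 0)
Fire out after step 9
Initially T: 25, now '.': 34
Total burnt (originally-T cells now '.'): 23

Answer: 23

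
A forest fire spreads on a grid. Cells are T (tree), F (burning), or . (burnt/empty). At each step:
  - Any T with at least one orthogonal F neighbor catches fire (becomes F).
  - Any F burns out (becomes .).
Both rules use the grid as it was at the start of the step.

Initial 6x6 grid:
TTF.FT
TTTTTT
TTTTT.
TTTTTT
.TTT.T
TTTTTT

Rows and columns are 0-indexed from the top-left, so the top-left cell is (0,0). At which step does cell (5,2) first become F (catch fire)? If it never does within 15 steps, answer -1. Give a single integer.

Step 1: cell (5,2)='T' (+4 fires, +2 burnt)
Step 2: cell (5,2)='T' (+6 fires, +4 burnt)
Step 3: cell (5,2)='T' (+5 fires, +6 burnt)
Step 4: cell (5,2)='T' (+5 fires, +5 burnt)
Step 5: cell (5,2)='F' (+5 fires, +5 burnt)
  -> target ignites at step 5
Step 6: cell (5,2)='.' (+3 fires, +5 burnt)
Step 7: cell (5,2)='.' (+2 fires, +3 burnt)
Step 8: cell (5,2)='.' (+0 fires, +2 burnt)
  fire out at step 8

5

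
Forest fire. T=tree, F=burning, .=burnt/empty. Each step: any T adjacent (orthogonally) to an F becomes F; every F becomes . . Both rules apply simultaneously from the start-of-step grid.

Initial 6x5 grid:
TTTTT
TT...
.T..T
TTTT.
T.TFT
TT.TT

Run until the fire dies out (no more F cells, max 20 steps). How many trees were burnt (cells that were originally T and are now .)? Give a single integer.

Answer: 19

Derivation:
Step 1: +4 fires, +1 burnt (F count now 4)
Step 2: +2 fires, +4 burnt (F count now 2)
Step 3: +1 fires, +2 burnt (F count now 1)
Step 4: +2 fires, +1 burnt (F count now 2)
Step 5: +2 fires, +2 burnt (F count now 2)
Step 6: +3 fires, +2 burnt (F count now 3)
Step 7: +3 fires, +3 burnt (F count now 3)
Step 8: +1 fires, +3 burnt (F count now 1)
Step 9: +1 fires, +1 burnt (F count now 1)
Step 10: +0 fires, +1 burnt (F count now 0)
Fire out after step 10
Initially T: 20, now '.': 29
Total burnt (originally-T cells now '.'): 19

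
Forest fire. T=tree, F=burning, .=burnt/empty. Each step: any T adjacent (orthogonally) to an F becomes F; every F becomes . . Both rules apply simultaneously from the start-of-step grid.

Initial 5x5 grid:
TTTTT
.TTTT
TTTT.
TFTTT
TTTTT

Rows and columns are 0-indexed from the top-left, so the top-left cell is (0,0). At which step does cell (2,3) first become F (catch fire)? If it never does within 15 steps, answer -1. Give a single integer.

Step 1: cell (2,3)='T' (+4 fires, +1 burnt)
Step 2: cell (2,3)='T' (+6 fires, +4 burnt)
Step 3: cell (2,3)='F' (+5 fires, +6 burnt)
  -> target ignites at step 3
Step 4: cell (2,3)='.' (+4 fires, +5 burnt)
Step 5: cell (2,3)='.' (+2 fires, +4 burnt)
Step 6: cell (2,3)='.' (+1 fires, +2 burnt)
Step 7: cell (2,3)='.' (+0 fires, +1 burnt)
  fire out at step 7

3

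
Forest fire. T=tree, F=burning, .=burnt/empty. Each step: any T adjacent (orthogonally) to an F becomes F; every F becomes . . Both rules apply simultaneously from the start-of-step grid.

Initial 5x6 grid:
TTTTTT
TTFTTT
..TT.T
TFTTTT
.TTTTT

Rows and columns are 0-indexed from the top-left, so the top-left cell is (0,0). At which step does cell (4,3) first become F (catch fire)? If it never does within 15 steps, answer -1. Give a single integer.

Step 1: cell (4,3)='T' (+7 fires, +2 burnt)
Step 2: cell (4,3)='T' (+7 fires, +7 burnt)
Step 3: cell (4,3)='F' (+5 fires, +7 burnt)
  -> target ignites at step 3
Step 4: cell (4,3)='.' (+4 fires, +5 burnt)
Step 5: cell (4,3)='.' (+1 fires, +4 burnt)
Step 6: cell (4,3)='.' (+0 fires, +1 burnt)
  fire out at step 6

3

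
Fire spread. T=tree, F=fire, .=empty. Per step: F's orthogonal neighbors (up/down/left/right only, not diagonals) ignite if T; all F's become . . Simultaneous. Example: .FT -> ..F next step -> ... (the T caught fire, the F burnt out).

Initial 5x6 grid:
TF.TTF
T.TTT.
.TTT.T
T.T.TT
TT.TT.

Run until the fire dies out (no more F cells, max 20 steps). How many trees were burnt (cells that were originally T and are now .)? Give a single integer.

Answer: 11

Derivation:
Step 1: +2 fires, +2 burnt (F count now 2)
Step 2: +3 fires, +2 burnt (F count now 3)
Step 3: +1 fires, +3 burnt (F count now 1)
Step 4: +2 fires, +1 burnt (F count now 2)
Step 5: +1 fires, +2 burnt (F count now 1)
Step 6: +2 fires, +1 burnt (F count now 2)
Step 7: +0 fires, +2 burnt (F count now 0)
Fire out after step 7
Initially T: 19, now '.': 22
Total burnt (originally-T cells now '.'): 11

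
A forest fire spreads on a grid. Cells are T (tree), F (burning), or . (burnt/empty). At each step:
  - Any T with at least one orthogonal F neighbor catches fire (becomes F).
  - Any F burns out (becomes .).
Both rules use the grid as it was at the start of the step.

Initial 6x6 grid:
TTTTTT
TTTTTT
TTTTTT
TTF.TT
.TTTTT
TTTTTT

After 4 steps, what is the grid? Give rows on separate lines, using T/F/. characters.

Step 1: 3 trees catch fire, 1 burn out
  TTTTTT
  TTTTTT
  TTFTTT
  TF..TT
  .TFTTT
  TTTTTT
Step 2: 7 trees catch fire, 3 burn out
  TTTTTT
  TTFTTT
  TF.FTT
  F...TT
  .F.FTT
  TTFTTT
Step 3: 8 trees catch fire, 7 burn out
  TTFTTT
  TF.FTT
  F...FT
  ....TT
  ....FT
  TF.FTT
Step 4: 9 trees catch fire, 8 burn out
  TF.FTT
  F...FT
  .....F
  ....FT
  .....F
  F...FT

TF.FTT
F...FT
.....F
....FT
.....F
F...FT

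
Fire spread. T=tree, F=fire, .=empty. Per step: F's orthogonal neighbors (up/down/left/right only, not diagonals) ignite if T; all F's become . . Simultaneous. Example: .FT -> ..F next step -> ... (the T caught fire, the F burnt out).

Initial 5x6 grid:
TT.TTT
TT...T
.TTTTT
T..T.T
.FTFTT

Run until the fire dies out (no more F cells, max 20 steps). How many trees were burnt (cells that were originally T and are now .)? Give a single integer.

Step 1: +3 fires, +2 burnt (F count now 3)
Step 2: +2 fires, +3 burnt (F count now 2)
Step 3: +3 fires, +2 burnt (F count now 3)
Step 4: +2 fires, +3 burnt (F count now 2)
Step 5: +2 fires, +2 burnt (F count now 2)
Step 6: +3 fires, +2 burnt (F count now 3)
Step 7: +2 fires, +3 burnt (F count now 2)
Step 8: +1 fires, +2 burnt (F count now 1)
Step 9: +0 fires, +1 burnt (F count now 0)
Fire out after step 9
Initially T: 19, now '.': 29
Total burnt (originally-T cells now '.'): 18

Answer: 18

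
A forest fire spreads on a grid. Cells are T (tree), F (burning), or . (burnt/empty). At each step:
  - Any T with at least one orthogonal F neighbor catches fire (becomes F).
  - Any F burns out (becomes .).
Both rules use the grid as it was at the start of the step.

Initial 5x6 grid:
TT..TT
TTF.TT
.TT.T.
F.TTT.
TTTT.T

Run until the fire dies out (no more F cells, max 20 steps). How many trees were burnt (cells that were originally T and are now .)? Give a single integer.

Step 1: +3 fires, +2 burnt (F count now 3)
Step 2: +5 fires, +3 burnt (F count now 5)
Step 3: +3 fires, +5 burnt (F count now 3)
Step 4: +2 fires, +3 burnt (F count now 2)
Step 5: +1 fires, +2 burnt (F count now 1)
Step 6: +1 fires, +1 burnt (F count now 1)
Step 7: +2 fires, +1 burnt (F count now 2)
Step 8: +1 fires, +2 burnt (F count now 1)
Step 9: +0 fires, +1 burnt (F count now 0)
Fire out after step 9
Initially T: 19, now '.': 29
Total burnt (originally-T cells now '.'): 18

Answer: 18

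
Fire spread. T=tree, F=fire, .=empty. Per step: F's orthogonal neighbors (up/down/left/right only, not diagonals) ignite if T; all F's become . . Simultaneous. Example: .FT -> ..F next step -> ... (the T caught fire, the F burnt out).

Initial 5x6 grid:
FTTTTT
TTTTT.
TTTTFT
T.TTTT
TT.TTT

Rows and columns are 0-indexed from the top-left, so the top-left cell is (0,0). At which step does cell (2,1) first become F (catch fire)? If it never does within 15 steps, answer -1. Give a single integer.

Step 1: cell (2,1)='T' (+6 fires, +2 burnt)
Step 2: cell (2,1)='T' (+9 fires, +6 burnt)
Step 3: cell (2,1)='F' (+8 fires, +9 burnt)
  -> target ignites at step 3
Step 4: cell (2,1)='.' (+1 fires, +8 burnt)
Step 5: cell (2,1)='.' (+1 fires, +1 burnt)
Step 6: cell (2,1)='.' (+0 fires, +1 burnt)
  fire out at step 6

3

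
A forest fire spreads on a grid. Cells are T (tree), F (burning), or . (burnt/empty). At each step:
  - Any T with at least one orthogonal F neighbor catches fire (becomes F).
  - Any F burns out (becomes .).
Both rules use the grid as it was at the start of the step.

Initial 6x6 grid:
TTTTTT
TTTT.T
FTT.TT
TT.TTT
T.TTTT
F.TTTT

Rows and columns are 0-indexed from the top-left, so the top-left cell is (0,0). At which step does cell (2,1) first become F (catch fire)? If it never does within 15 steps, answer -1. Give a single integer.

Step 1: cell (2,1)='F' (+4 fires, +2 burnt)
  -> target ignites at step 1
Step 2: cell (2,1)='.' (+4 fires, +4 burnt)
Step 3: cell (2,1)='.' (+2 fires, +4 burnt)
Step 4: cell (2,1)='.' (+2 fires, +2 burnt)
Step 5: cell (2,1)='.' (+1 fires, +2 burnt)
Step 6: cell (2,1)='.' (+1 fires, +1 burnt)
Step 7: cell (2,1)='.' (+1 fires, +1 burnt)
Step 8: cell (2,1)='.' (+1 fires, +1 burnt)
Step 9: cell (2,1)='.' (+1 fires, +1 burnt)
Step 10: cell (2,1)='.' (+2 fires, +1 burnt)
Step 11: cell (2,1)='.' (+2 fires, +2 burnt)
Step 12: cell (2,1)='.' (+3 fires, +2 burnt)
Step 13: cell (2,1)='.' (+2 fires, +3 burnt)
Step 14: cell (2,1)='.' (+2 fires, +2 burnt)
Step 15: cell (2,1)='.' (+1 fires, +2 burnt)

1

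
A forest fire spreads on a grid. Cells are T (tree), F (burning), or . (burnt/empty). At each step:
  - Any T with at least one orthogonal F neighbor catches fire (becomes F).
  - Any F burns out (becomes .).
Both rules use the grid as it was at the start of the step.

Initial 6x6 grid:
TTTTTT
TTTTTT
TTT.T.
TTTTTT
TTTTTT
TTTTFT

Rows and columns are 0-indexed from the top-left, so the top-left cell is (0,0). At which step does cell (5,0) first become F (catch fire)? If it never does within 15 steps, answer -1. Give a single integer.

Step 1: cell (5,0)='T' (+3 fires, +1 burnt)
Step 2: cell (5,0)='T' (+4 fires, +3 burnt)
Step 3: cell (5,0)='T' (+5 fires, +4 burnt)
Step 4: cell (5,0)='F' (+4 fires, +5 burnt)
  -> target ignites at step 4
Step 5: cell (5,0)='.' (+6 fires, +4 burnt)
Step 6: cell (5,0)='.' (+5 fires, +6 burnt)
Step 7: cell (5,0)='.' (+3 fires, +5 burnt)
Step 8: cell (5,0)='.' (+2 fires, +3 burnt)
Step 9: cell (5,0)='.' (+1 fires, +2 burnt)
Step 10: cell (5,0)='.' (+0 fires, +1 burnt)
  fire out at step 10

4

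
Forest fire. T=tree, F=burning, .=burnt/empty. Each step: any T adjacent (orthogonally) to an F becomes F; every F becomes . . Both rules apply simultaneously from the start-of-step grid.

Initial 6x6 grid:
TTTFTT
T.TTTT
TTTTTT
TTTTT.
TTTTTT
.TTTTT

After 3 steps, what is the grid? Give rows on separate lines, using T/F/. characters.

Step 1: 3 trees catch fire, 1 burn out
  TTF.FT
  T.TFTT
  TTTTTT
  TTTTT.
  TTTTTT
  .TTTTT
Step 2: 5 trees catch fire, 3 burn out
  TF...F
  T.F.FT
  TTTFTT
  TTTTT.
  TTTTTT
  .TTTTT
Step 3: 5 trees catch fire, 5 burn out
  F.....
  T....F
  TTF.FT
  TTTFT.
  TTTTTT
  .TTTTT

F.....
T....F
TTF.FT
TTTFT.
TTTTTT
.TTTTT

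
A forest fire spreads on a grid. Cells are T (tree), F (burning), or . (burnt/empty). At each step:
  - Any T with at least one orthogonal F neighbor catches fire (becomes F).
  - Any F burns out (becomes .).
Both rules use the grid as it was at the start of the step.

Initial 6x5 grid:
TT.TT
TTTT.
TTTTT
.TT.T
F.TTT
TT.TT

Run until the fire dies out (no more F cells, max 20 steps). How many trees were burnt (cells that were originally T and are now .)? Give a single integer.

Step 1: +1 fires, +1 burnt (F count now 1)
Step 2: +1 fires, +1 burnt (F count now 1)
Step 3: +0 fires, +1 burnt (F count now 0)
Fire out after step 3
Initially T: 23, now '.': 9
Total burnt (originally-T cells now '.'): 2

Answer: 2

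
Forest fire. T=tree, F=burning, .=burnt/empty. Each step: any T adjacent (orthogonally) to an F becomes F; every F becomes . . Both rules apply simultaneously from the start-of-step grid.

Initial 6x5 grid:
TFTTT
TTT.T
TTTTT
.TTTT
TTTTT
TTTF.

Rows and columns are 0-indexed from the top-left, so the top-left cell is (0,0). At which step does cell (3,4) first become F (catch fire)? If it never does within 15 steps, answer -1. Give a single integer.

Step 1: cell (3,4)='T' (+5 fires, +2 burnt)
Step 2: cell (3,4)='T' (+8 fires, +5 burnt)
Step 3: cell (3,4)='F' (+9 fires, +8 burnt)
  -> target ignites at step 3
Step 4: cell (3,4)='.' (+3 fires, +9 burnt)
Step 5: cell (3,4)='.' (+0 fires, +3 burnt)
  fire out at step 5

3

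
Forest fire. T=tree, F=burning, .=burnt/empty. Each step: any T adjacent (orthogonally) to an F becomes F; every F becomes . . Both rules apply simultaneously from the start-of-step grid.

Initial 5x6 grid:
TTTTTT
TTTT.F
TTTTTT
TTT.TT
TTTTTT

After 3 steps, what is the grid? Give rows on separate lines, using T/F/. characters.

Step 1: 2 trees catch fire, 1 burn out
  TTTTTF
  TTTT..
  TTTTTF
  TTT.TT
  TTTTTT
Step 2: 3 trees catch fire, 2 burn out
  TTTTF.
  TTTT..
  TTTTF.
  TTT.TF
  TTTTTT
Step 3: 4 trees catch fire, 3 burn out
  TTTF..
  TTTT..
  TTTF..
  TTT.F.
  TTTTTF

TTTF..
TTTT..
TTTF..
TTT.F.
TTTTTF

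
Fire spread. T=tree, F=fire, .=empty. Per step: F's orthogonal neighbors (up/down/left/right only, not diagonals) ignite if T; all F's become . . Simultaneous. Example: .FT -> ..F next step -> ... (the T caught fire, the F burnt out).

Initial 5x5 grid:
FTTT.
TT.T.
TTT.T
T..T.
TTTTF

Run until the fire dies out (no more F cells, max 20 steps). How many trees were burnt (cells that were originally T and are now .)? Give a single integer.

Answer: 15

Derivation:
Step 1: +3 fires, +2 burnt (F count now 3)
Step 2: +5 fires, +3 burnt (F count now 5)
Step 3: +4 fires, +5 burnt (F count now 4)
Step 4: +3 fires, +4 burnt (F count now 3)
Step 5: +0 fires, +3 burnt (F count now 0)
Fire out after step 5
Initially T: 16, now '.': 24
Total burnt (originally-T cells now '.'): 15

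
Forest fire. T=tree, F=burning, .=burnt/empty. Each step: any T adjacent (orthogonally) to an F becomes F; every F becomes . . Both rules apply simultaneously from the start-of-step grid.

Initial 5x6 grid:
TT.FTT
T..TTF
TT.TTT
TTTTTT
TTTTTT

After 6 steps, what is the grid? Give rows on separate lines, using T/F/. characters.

Step 1: 5 trees catch fire, 2 burn out
  TT..FF
  T..FF.
  TT.TTF
  TTTTTT
  TTTTTT
Step 2: 3 trees catch fire, 5 burn out
  TT....
  T.....
  TT.FF.
  TTTTTF
  TTTTTT
Step 3: 3 trees catch fire, 3 burn out
  TT....
  T.....
  TT....
  TTTFF.
  TTTTTF
Step 4: 3 trees catch fire, 3 burn out
  TT....
  T.....
  TT....
  TTF...
  TTTFF.
Step 5: 2 trees catch fire, 3 burn out
  TT....
  T.....
  TT....
  TF....
  TTF...
Step 6: 3 trees catch fire, 2 burn out
  TT....
  T.....
  TF....
  F.....
  TF....

TT....
T.....
TF....
F.....
TF....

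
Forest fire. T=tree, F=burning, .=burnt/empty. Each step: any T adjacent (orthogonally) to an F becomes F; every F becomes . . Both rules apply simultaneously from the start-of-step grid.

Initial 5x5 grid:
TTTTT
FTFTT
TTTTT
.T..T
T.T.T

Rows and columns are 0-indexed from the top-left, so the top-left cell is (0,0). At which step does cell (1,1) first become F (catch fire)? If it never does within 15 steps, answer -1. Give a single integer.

Step 1: cell (1,1)='F' (+6 fires, +2 burnt)
  -> target ignites at step 1
Step 2: cell (1,1)='.' (+5 fires, +6 burnt)
Step 3: cell (1,1)='.' (+3 fires, +5 burnt)
Step 4: cell (1,1)='.' (+1 fires, +3 burnt)
Step 5: cell (1,1)='.' (+1 fires, +1 burnt)
Step 6: cell (1,1)='.' (+0 fires, +1 burnt)
  fire out at step 6

1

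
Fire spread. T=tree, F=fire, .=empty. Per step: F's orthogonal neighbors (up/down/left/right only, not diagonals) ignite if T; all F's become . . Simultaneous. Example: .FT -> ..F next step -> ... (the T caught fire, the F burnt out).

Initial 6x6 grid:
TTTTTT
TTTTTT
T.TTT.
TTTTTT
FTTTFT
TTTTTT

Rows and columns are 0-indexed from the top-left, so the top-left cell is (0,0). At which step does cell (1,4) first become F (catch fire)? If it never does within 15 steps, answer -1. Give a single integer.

Step 1: cell (1,4)='T' (+7 fires, +2 burnt)
Step 2: cell (1,4)='T' (+9 fires, +7 burnt)
Step 3: cell (1,4)='F' (+5 fires, +9 burnt)
  -> target ignites at step 3
Step 4: cell (1,4)='.' (+6 fires, +5 burnt)
Step 5: cell (1,4)='.' (+4 fires, +6 burnt)
Step 6: cell (1,4)='.' (+1 fires, +4 burnt)
Step 7: cell (1,4)='.' (+0 fires, +1 burnt)
  fire out at step 7

3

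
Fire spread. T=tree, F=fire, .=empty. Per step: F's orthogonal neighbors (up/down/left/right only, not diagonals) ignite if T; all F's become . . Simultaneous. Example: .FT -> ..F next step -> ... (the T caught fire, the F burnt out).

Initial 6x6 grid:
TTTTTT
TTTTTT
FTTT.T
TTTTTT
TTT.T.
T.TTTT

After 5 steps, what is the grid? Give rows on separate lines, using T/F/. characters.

Step 1: 3 trees catch fire, 1 burn out
  TTTTTT
  FTTTTT
  .FTT.T
  FTTTTT
  TTT.T.
  T.TTTT
Step 2: 5 trees catch fire, 3 burn out
  FTTTTT
  .FTTTT
  ..FT.T
  .FTTTT
  FTT.T.
  T.TTTT
Step 3: 6 trees catch fire, 5 burn out
  .FTTTT
  ..FTTT
  ...F.T
  ..FTTT
  .FT.T.
  F.TTTT
Step 4: 4 trees catch fire, 6 burn out
  ..FTTT
  ...FTT
  .....T
  ...FTT
  ..F.T.
  ..TTTT
Step 5: 4 trees catch fire, 4 burn out
  ...FTT
  ....FT
  .....T
  ....FT
  ....T.
  ..FTTT

...FTT
....FT
.....T
....FT
....T.
..FTTT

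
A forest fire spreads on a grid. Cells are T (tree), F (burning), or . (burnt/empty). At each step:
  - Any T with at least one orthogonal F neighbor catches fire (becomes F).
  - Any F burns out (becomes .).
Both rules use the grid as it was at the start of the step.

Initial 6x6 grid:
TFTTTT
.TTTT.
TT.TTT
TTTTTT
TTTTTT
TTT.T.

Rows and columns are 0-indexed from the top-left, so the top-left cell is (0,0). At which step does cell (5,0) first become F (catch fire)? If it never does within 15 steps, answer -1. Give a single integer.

Step 1: cell (5,0)='T' (+3 fires, +1 burnt)
Step 2: cell (5,0)='T' (+3 fires, +3 burnt)
Step 3: cell (5,0)='T' (+4 fires, +3 burnt)
Step 4: cell (5,0)='T' (+6 fires, +4 burnt)
Step 5: cell (5,0)='T' (+5 fires, +6 burnt)
Step 6: cell (5,0)='F' (+5 fires, +5 burnt)
  -> target ignites at step 6
Step 7: cell (5,0)='.' (+2 fires, +5 burnt)
Step 8: cell (5,0)='.' (+2 fires, +2 burnt)
Step 9: cell (5,0)='.' (+0 fires, +2 burnt)
  fire out at step 9

6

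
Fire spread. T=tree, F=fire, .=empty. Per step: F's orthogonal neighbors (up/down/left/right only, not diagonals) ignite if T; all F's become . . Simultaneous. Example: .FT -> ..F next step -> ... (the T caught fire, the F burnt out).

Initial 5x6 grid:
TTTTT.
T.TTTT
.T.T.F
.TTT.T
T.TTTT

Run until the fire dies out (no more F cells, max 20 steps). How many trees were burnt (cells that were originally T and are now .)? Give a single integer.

Answer: 20

Derivation:
Step 1: +2 fires, +1 burnt (F count now 2)
Step 2: +2 fires, +2 burnt (F count now 2)
Step 3: +3 fires, +2 burnt (F count now 3)
Step 4: +4 fires, +3 burnt (F count now 4)
Step 5: +3 fires, +4 burnt (F count now 3)
Step 6: +2 fires, +3 burnt (F count now 2)
Step 7: +2 fires, +2 burnt (F count now 2)
Step 8: +2 fires, +2 burnt (F count now 2)
Step 9: +0 fires, +2 burnt (F count now 0)
Fire out after step 9
Initially T: 21, now '.': 29
Total burnt (originally-T cells now '.'): 20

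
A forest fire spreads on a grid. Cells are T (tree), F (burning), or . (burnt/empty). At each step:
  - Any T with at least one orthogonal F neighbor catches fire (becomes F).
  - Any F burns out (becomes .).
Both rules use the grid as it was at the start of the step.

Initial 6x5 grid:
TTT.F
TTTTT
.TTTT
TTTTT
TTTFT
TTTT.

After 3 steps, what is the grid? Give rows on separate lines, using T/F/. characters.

Step 1: 5 trees catch fire, 2 burn out
  TTT..
  TTTTF
  .TTTT
  TTTFT
  TTF.F
  TTTF.
Step 2: 7 trees catch fire, 5 burn out
  TTT..
  TTTF.
  .TTFF
  TTF.F
  TF...
  TTF..
Step 3: 5 trees catch fire, 7 burn out
  TTT..
  TTF..
  .TF..
  TF...
  F....
  TF...

TTT..
TTF..
.TF..
TF...
F....
TF...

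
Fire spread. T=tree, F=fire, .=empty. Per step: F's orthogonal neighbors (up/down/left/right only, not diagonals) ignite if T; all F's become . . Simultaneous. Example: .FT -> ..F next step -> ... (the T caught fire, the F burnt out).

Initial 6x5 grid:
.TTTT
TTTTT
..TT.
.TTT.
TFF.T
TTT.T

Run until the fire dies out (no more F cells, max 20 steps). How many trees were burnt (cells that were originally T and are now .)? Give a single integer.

Step 1: +5 fires, +2 burnt (F count now 5)
Step 2: +3 fires, +5 burnt (F count now 3)
Step 3: +2 fires, +3 burnt (F count now 2)
Step 4: +3 fires, +2 burnt (F count now 3)
Step 5: +4 fires, +3 burnt (F count now 4)
Step 6: +1 fires, +4 burnt (F count now 1)
Step 7: +0 fires, +1 burnt (F count now 0)
Fire out after step 7
Initially T: 20, now '.': 28
Total burnt (originally-T cells now '.'): 18

Answer: 18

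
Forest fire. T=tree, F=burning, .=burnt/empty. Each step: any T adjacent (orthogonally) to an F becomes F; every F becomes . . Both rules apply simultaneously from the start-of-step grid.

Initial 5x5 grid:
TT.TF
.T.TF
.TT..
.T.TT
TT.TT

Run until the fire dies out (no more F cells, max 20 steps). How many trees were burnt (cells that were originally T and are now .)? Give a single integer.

Answer: 2

Derivation:
Step 1: +2 fires, +2 burnt (F count now 2)
Step 2: +0 fires, +2 burnt (F count now 0)
Fire out after step 2
Initially T: 14, now '.': 13
Total burnt (originally-T cells now '.'): 2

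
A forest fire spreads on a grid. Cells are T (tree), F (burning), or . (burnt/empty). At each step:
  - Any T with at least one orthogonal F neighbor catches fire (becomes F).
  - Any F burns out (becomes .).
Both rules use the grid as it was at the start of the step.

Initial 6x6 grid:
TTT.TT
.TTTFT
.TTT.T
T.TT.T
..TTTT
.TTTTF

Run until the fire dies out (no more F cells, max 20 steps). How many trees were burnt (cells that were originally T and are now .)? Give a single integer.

Answer: 24

Derivation:
Step 1: +5 fires, +2 burnt (F count now 5)
Step 2: +7 fires, +5 burnt (F count now 7)
Step 3: +6 fires, +7 burnt (F count now 6)
Step 4: +5 fires, +6 burnt (F count now 5)
Step 5: +1 fires, +5 burnt (F count now 1)
Step 6: +0 fires, +1 burnt (F count now 0)
Fire out after step 6
Initially T: 25, now '.': 35
Total burnt (originally-T cells now '.'): 24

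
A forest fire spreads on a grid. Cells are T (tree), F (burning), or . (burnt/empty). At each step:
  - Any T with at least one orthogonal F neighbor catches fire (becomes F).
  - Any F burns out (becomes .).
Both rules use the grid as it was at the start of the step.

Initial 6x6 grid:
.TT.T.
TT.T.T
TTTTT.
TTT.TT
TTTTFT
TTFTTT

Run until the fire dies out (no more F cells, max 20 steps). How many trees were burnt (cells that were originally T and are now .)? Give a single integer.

Answer: 25

Derivation:
Step 1: +7 fires, +2 burnt (F count now 7)
Step 2: +6 fires, +7 burnt (F count now 6)
Step 3: +4 fires, +6 burnt (F count now 4)
Step 4: +3 fires, +4 burnt (F count now 3)
Step 5: +2 fires, +3 burnt (F count now 2)
Step 6: +2 fires, +2 burnt (F count now 2)
Step 7: +1 fires, +2 burnt (F count now 1)
Step 8: +0 fires, +1 burnt (F count now 0)
Fire out after step 8
Initially T: 27, now '.': 34
Total burnt (originally-T cells now '.'): 25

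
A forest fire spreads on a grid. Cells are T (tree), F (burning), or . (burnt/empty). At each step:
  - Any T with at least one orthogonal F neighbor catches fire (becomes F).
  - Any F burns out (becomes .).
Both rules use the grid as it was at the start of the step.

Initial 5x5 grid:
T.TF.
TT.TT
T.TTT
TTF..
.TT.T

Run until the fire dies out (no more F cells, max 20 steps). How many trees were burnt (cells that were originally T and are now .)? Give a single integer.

Step 1: +5 fires, +2 burnt (F count now 5)
Step 2: +4 fires, +5 burnt (F count now 4)
Step 3: +2 fires, +4 burnt (F count now 2)
Step 4: +1 fires, +2 burnt (F count now 1)
Step 5: +2 fires, +1 burnt (F count now 2)
Step 6: +0 fires, +2 burnt (F count now 0)
Fire out after step 6
Initially T: 15, now '.': 24
Total burnt (originally-T cells now '.'): 14

Answer: 14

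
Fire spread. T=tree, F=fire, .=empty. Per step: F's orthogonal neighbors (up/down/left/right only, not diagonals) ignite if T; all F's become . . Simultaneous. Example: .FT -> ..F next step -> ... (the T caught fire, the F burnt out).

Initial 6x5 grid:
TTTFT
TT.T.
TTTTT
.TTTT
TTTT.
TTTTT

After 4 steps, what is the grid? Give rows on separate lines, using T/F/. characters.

Step 1: 3 trees catch fire, 1 burn out
  TTF.F
  TT.F.
  TTTTT
  .TTTT
  TTTT.
  TTTTT
Step 2: 2 trees catch fire, 3 burn out
  TF...
  TT...
  TTTFT
  .TTTT
  TTTT.
  TTTTT
Step 3: 5 trees catch fire, 2 burn out
  F....
  TF...
  TTF.F
  .TTFT
  TTTT.
  TTTTT
Step 4: 5 trees catch fire, 5 burn out
  .....
  F....
  TF...
  .TF.F
  TTTF.
  TTTTT

.....
F....
TF...
.TF.F
TTTF.
TTTTT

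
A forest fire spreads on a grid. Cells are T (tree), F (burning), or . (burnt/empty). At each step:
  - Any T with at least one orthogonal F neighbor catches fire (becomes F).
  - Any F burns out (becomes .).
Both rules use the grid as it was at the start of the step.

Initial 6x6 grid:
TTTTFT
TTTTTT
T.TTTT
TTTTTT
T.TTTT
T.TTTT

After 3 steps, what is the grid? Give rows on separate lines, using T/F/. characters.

Step 1: 3 trees catch fire, 1 burn out
  TTTF.F
  TTTTFT
  T.TTTT
  TTTTTT
  T.TTTT
  T.TTTT
Step 2: 4 trees catch fire, 3 burn out
  TTF...
  TTTF.F
  T.TTFT
  TTTTTT
  T.TTTT
  T.TTTT
Step 3: 5 trees catch fire, 4 burn out
  TF....
  TTF...
  T.TF.F
  TTTTFT
  T.TTTT
  T.TTTT

TF....
TTF...
T.TF.F
TTTTFT
T.TTTT
T.TTTT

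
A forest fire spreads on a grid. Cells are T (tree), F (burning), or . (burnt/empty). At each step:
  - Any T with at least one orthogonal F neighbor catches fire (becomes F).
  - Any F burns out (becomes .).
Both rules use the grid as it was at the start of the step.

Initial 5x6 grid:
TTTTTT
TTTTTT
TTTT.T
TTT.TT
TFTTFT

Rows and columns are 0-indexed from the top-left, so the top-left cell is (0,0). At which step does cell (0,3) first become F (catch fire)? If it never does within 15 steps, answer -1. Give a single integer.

Step 1: cell (0,3)='T' (+6 fires, +2 burnt)
Step 2: cell (0,3)='T' (+4 fires, +6 burnt)
Step 3: cell (0,3)='T' (+4 fires, +4 burnt)
Step 4: cell (0,3)='T' (+5 fires, +4 burnt)
Step 5: cell (0,3)='T' (+5 fires, +5 burnt)
Step 6: cell (0,3)='F' (+2 fires, +5 burnt)
  -> target ignites at step 6
Step 7: cell (0,3)='.' (+0 fires, +2 burnt)
  fire out at step 7

6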